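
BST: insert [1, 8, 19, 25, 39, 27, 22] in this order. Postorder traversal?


Root = 1; build tree by BST insertion.
Postorder traversal: [22, 27, 39, 25, 19, 8, 1]


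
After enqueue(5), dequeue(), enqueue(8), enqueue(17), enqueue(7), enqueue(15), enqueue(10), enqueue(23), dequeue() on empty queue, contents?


enqueue(5) -> [5]
dequeue() returns 5 -> []
enqueue(8) -> [8]
enqueue(17) -> [8, 17]
enqueue(7) -> [8, 17, 7]
enqueue(15) -> [8, 17, 7, 15]
enqueue(10) -> [8, 17, 7, 15, 10]
enqueue(23) -> [8, 17, 7, 15, 10, 23]
dequeue() returns 8 -> [17, 7, 15, 10, 23]
Final queue (front to back): [17, 7, 15, 10, 23]


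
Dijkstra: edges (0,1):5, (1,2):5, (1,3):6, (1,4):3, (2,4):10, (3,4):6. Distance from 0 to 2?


Dijkstra from 0:
Distances: {0: 0, 1: 5, 2: 10, 3: 11, 4: 8}
Shortest distance to 2 = 10, path = [0, 1, 2]


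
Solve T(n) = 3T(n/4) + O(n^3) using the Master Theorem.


a=3, b=4, c=3. log_4(3)=0.792 < c=3. Case 3: O(n^c) = O(n^3)
Complexity: O(n^3)


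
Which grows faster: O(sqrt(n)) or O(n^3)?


sublinear grows slower than cubic
O(sqrt(n)) is asymptotically smaller; O(n^3) grows faster


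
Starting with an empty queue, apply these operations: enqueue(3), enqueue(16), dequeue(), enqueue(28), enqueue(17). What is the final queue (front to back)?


enqueue(3) -> [3]
enqueue(16) -> [3, 16]
dequeue() returns 3 -> [16]
enqueue(28) -> [16, 28]
enqueue(17) -> [16, 28, 17]
Final queue (front to back): [16, 28, 17]


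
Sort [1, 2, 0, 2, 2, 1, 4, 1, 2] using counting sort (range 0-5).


Count array: [1, 3, 4, 0, 1, 0]
Reconstruct: [0, 1, 1, 1, 2, 2, 2, 2, 4]


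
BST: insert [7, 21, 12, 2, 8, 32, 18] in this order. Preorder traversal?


Root = 7; build tree by BST insertion.
Preorder traversal: [7, 2, 21, 12, 8, 18, 32]


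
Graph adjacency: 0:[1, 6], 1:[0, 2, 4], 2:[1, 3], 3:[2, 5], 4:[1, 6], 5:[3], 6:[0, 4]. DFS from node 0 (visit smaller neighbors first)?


DFS stack-based: start with [0]
Visit order: [0, 1, 2, 3, 5, 4, 6]


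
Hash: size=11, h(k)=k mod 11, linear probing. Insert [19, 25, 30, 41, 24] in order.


Insertions: 19->slot 8; 25->slot 3; 30->slot 9; 41->slot 10; 24->slot 2
Table: [None, None, 24, 25, None, None, None, None, 19, 30, 41]


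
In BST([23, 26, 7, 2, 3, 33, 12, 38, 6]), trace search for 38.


BST root = 23
Search for 38: compare at each node
Path: [23, 26, 33, 38]


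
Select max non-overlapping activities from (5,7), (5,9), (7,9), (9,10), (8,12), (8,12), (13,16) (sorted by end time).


Greedy: pick earliest-ending, then skip overlaps.
Selected (4 activities): [(5, 7), (7, 9), (9, 10), (13, 16)]


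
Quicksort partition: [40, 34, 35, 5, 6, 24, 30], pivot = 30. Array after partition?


Elements <= 30 go left of pivot.
Result: [5, 6, 24, 30, 34, 35, 40], pivot at index 3


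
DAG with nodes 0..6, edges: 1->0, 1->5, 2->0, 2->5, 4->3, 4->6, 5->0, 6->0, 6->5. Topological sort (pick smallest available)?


Kahn's algorithm, process smallest node first
Order: [1, 2, 4, 3, 6, 5, 0]


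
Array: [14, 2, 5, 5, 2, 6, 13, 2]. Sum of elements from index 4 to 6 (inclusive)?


Prefix sums: [0, 14, 16, 21, 26, 28, 34, 47, 49]
Sum[4..6] = prefix[7] - prefix[4] = 47 - 26 = 21


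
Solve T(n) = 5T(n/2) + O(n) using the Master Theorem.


a=5, b=2, c=1. log_2(5)=2.322 > c=1. Case 1: O(n^log_b(a)) = O(n^2.322)
Complexity: O(n^2.322)


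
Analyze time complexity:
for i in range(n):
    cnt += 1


Per nesting level: O(n) = O(n)
Complexity: O(n)


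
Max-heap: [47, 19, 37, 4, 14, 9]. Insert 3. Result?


Append 3: [47, 19, 37, 4, 14, 9, 3]
Bubble up: no swaps needed
Result: [47, 19, 37, 4, 14, 9, 3]


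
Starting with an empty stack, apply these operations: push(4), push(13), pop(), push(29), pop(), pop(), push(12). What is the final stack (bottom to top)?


push(4) -> [4]
push(13) -> [4, 13]
pop() returns 13 -> [4]
push(29) -> [4, 29]
pop() returns 29 -> [4]
pop() returns 4 -> []
push(12) -> [12]
Final stack (bottom to top): [12]


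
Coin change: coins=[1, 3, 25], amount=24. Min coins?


dp[0]=0; dp[i]=1+min(dp[i-c] for c in coins)
...dp[19]=7, dp[20]=8, dp[21]=7, dp[22]=8, dp[23]=9, dp[24]=8
Minimum coins for 24 = 8


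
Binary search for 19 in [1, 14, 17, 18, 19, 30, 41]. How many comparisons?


Search for 19:
[0,6] mid=3 arr[3]=18
[4,6] mid=5 arr[5]=30
[4,4] mid=4 arr[4]=19
Total: 3 comparisons


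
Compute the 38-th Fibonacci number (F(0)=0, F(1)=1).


F(n)=F(n-1)+F(n-2)
...F(36)=14930352, F(37)=24157817, F(38)=39088169


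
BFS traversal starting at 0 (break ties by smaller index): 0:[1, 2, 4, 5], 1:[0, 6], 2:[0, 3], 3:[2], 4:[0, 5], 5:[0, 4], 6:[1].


BFS queue: start with [0]
Visit order: [0, 1, 2, 4, 5, 6, 3]


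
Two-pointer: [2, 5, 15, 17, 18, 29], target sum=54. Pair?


Two pointers: lo=0, hi=5
No pair sums to 54


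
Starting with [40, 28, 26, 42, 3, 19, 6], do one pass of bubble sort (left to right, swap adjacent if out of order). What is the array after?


After one pass: [28, 26, 40, 3, 19, 6, 42]


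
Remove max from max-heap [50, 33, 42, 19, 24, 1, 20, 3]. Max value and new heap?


Max = 50
Replace root with last, heapify down
Resulting heap: [42, 33, 20, 19, 24, 1, 3]


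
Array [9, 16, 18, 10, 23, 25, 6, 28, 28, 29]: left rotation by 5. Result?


Left rotate by 5: [25, 6, 28, 28, 29, 9, 16, 18, 10, 23]


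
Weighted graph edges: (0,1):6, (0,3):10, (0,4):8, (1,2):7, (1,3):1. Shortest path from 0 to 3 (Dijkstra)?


Dijkstra from 0:
Distances: {0: 0, 1: 6, 2: 13, 3: 7, 4: 8}
Shortest distance to 3 = 7, path = [0, 1, 3]


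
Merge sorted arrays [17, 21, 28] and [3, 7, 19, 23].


Compare heads, take smaller each step.
Merged: [3, 7, 17, 19, 21, 23, 28]


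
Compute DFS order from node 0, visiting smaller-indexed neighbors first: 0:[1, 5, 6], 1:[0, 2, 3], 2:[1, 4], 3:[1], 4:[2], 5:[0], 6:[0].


DFS stack-based: start with [0]
Visit order: [0, 1, 2, 4, 3, 5, 6]


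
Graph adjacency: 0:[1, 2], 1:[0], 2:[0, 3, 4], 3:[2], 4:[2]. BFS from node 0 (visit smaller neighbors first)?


BFS queue: start with [0]
Visit order: [0, 1, 2, 3, 4]


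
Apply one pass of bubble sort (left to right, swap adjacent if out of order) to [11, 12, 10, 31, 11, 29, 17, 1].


After one pass: [11, 10, 12, 11, 29, 17, 1, 31]


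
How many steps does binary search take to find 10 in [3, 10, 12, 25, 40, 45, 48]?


Search for 10:
[0,6] mid=3 arr[3]=25
[0,2] mid=1 arr[1]=10
Total: 2 comparisons


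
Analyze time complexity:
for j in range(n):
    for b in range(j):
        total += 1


Per nesting level: O(n) * O(n) [triangular over j] = O(n^2)
Complexity: O(n^2)


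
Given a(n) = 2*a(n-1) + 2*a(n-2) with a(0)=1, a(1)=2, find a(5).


Build bottom-up:
...a(3)=16, a(4)=44, a(5)=2*44+2*16=120


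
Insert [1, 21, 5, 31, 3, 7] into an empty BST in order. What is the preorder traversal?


Root = 1; build tree by BST insertion.
Preorder traversal: [1, 21, 5, 3, 7, 31]


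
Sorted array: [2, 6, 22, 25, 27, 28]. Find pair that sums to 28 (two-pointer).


Two pointers: lo=0, hi=5
Found pair: (6, 22) summing to 28


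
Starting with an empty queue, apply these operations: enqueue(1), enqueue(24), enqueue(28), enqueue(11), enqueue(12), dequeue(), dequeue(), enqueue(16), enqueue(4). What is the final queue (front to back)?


enqueue(1) -> [1]
enqueue(24) -> [1, 24]
enqueue(28) -> [1, 24, 28]
enqueue(11) -> [1, 24, 28, 11]
enqueue(12) -> [1, 24, 28, 11, 12]
dequeue() returns 1 -> [24, 28, 11, 12]
dequeue() returns 24 -> [28, 11, 12]
enqueue(16) -> [28, 11, 12, 16]
enqueue(4) -> [28, 11, 12, 16, 4]
Final queue (front to back): [28, 11, 12, 16, 4]


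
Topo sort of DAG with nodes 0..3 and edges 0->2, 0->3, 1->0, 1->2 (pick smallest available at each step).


Kahn's algorithm, process smallest node first
Order: [1, 0, 2, 3]


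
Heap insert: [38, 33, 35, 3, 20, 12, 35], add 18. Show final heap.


Append 18: [38, 33, 35, 3, 20, 12, 35, 18]
Bubble up: swap idx 7(18) with idx 3(3)
Result: [38, 33, 35, 18, 20, 12, 35, 3]


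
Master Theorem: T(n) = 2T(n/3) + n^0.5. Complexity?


a=2, b=3, c=0.5. log_3(2)=0.631 > c=0.5. Case 1: O(n^log_b(a)) = O(n^0.631)
Complexity: O(n^0.631)


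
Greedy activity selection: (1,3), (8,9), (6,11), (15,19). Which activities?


Greedy: pick earliest-ending, then skip overlaps.
Selected (3 activities): [(1, 3), (8, 9), (15, 19)]


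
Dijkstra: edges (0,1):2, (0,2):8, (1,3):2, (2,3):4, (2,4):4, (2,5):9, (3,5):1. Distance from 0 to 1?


Dijkstra from 0:
Distances: {0: 0, 1: 2, 2: 8, 3: 4, 4: 12, 5: 5}
Shortest distance to 1 = 2, path = [0, 1]


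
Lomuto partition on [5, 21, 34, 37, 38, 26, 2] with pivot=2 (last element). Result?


Elements <= 2 go left of pivot.
Result: [2, 21, 34, 37, 38, 26, 5], pivot at index 0


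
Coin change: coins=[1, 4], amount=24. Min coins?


dp[0]=0; dp[i]=1+min(dp[i-c] for c in coins)
...dp[19]=7, dp[20]=5, dp[21]=6, dp[22]=7, dp[23]=8, dp[24]=6
Minimum coins for 24 = 6


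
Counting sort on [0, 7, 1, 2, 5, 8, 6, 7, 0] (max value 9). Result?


Count array: [2, 1, 1, 0, 0, 1, 1, 2, 1, 0]
Reconstruct: [0, 0, 1, 2, 5, 6, 7, 7, 8]


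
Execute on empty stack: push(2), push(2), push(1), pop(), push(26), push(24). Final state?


push(2) -> [2]
push(2) -> [2, 2]
push(1) -> [2, 2, 1]
pop() returns 1 -> [2, 2]
push(26) -> [2, 2, 26]
push(24) -> [2, 2, 26, 24]
Final stack (bottom to top): [2, 2, 26, 24]


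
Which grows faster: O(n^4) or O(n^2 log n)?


n^2 log n grows slower than quartic
O(n^2 log n) is asymptotically smaller; O(n^4) grows faster


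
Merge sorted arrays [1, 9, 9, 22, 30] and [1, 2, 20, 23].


Compare heads, take smaller each step.
Merged: [1, 1, 2, 9, 9, 20, 22, 23, 30]


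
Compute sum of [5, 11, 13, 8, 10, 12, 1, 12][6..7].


Prefix sums: [0, 5, 16, 29, 37, 47, 59, 60, 72]
Sum[6..7] = prefix[8] - prefix[6] = 72 - 59 = 13


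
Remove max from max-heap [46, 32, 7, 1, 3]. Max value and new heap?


Max = 46
Replace root with last, heapify down
Resulting heap: [32, 3, 7, 1]


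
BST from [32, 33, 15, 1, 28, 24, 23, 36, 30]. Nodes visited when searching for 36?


BST root = 32
Search for 36: compare at each node
Path: [32, 33, 36]


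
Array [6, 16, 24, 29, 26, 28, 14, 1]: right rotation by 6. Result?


Right rotate by 6: [24, 29, 26, 28, 14, 1, 6, 16]


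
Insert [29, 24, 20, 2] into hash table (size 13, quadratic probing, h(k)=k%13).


Insertions: 29->slot 3; 24->slot 11; 20->slot 7; 2->slot 2
Table: [None, None, 2, 29, None, None, None, 20, None, None, None, 24, None]


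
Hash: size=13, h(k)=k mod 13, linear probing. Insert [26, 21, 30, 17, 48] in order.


Insertions: 26->slot 0; 21->slot 8; 30->slot 4; 17->slot 5; 48->slot 9
Table: [26, None, None, None, 30, 17, None, None, 21, 48, None, None, None]


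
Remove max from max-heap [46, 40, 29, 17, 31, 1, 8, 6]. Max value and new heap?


Max = 46
Replace root with last, heapify down
Resulting heap: [40, 31, 29, 17, 6, 1, 8]


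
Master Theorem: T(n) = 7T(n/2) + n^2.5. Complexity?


a=7, b=2, c=2.5. log_2(7)=2.807 > c=2.5. Case 1: O(n^log_b(a)) = O(n^2.807)
Complexity: O(n^2.807)


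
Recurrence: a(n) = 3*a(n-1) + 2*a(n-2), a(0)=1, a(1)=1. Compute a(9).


Build bottom-up:
...a(7)=2753, a(8)=9805, a(9)=3*9805+2*2753=34921


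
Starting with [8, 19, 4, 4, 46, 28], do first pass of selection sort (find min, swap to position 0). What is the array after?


After one pass: [4, 19, 8, 4, 46, 28]


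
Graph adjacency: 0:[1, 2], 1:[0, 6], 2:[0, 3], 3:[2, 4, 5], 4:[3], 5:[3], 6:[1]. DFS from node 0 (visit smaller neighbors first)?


DFS stack-based: start with [0]
Visit order: [0, 1, 6, 2, 3, 4, 5]


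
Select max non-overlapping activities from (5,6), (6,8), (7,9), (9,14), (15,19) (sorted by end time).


Greedy: pick earliest-ending, then skip overlaps.
Selected (4 activities): [(5, 6), (6, 8), (9, 14), (15, 19)]


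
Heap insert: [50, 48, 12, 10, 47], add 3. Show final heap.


Append 3: [50, 48, 12, 10, 47, 3]
Bubble up: no swaps needed
Result: [50, 48, 12, 10, 47, 3]


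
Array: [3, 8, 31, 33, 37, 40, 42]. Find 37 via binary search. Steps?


Search for 37:
[0,6] mid=3 arr[3]=33
[4,6] mid=5 arr[5]=40
[4,4] mid=4 arr[4]=37
Total: 3 comparisons


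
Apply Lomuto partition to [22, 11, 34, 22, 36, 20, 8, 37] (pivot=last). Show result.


Elements <= 37 go left of pivot.
Result: [22, 11, 34, 22, 36, 20, 8, 37], pivot at index 7


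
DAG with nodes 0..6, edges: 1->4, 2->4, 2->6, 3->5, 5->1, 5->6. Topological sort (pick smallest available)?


Kahn's algorithm, process smallest node first
Order: [0, 2, 3, 5, 1, 4, 6]


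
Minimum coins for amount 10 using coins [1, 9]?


dp[0]=0; dp[i]=1+min(dp[i-c] for c in coins)
...dp[5]=5, dp[6]=6, dp[7]=7, dp[8]=8, dp[9]=1, dp[10]=2
Minimum coins for 10 = 2


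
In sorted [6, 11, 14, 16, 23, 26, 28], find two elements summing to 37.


Two pointers: lo=0, hi=6
Found pair: (11, 26) summing to 37


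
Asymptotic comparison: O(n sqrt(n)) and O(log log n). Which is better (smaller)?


double-logarithmic grows slower than n^1.5
O(log log n) is asymptotically smaller; O(n sqrt(n)) grows faster


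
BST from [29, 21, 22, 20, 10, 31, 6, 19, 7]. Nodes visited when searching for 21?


BST root = 29
Search for 21: compare at each node
Path: [29, 21]


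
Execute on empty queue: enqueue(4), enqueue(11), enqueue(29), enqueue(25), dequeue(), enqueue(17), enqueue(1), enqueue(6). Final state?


enqueue(4) -> [4]
enqueue(11) -> [4, 11]
enqueue(29) -> [4, 11, 29]
enqueue(25) -> [4, 11, 29, 25]
dequeue() returns 4 -> [11, 29, 25]
enqueue(17) -> [11, 29, 25, 17]
enqueue(1) -> [11, 29, 25, 17, 1]
enqueue(6) -> [11, 29, 25, 17, 1, 6]
Final queue (front to back): [11, 29, 25, 17, 1, 6]


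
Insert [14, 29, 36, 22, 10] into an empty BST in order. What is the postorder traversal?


Root = 14; build tree by BST insertion.
Postorder traversal: [10, 22, 36, 29, 14]


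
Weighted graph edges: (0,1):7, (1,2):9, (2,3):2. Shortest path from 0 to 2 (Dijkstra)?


Dijkstra from 0:
Distances: {0: 0, 1: 7, 2: 16, 3: 18}
Shortest distance to 2 = 16, path = [0, 1, 2]


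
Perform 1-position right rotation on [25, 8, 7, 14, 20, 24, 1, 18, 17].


Right rotate by 1: [17, 25, 8, 7, 14, 20, 24, 1, 18]


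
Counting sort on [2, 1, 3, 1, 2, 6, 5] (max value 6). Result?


Count array: [0, 2, 2, 1, 0, 1, 1]
Reconstruct: [1, 1, 2, 2, 3, 5, 6]


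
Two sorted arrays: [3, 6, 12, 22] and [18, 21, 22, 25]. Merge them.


Compare heads, take smaller each step.
Merged: [3, 6, 12, 18, 21, 22, 22, 25]


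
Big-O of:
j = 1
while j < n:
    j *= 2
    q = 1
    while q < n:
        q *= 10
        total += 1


Per nesting level: O(log n) * O(log n) = O((log n)^2)
Complexity: O((log n)^2)


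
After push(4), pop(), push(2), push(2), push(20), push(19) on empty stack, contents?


push(4) -> [4]
pop() returns 4 -> []
push(2) -> [2]
push(2) -> [2, 2]
push(20) -> [2, 2, 20]
push(19) -> [2, 2, 20, 19]
Final stack (bottom to top): [2, 2, 20, 19]


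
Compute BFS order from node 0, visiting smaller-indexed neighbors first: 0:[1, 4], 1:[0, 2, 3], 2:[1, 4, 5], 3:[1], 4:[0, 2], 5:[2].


BFS queue: start with [0]
Visit order: [0, 1, 4, 2, 3, 5]


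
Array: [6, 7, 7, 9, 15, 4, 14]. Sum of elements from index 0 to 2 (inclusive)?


Prefix sums: [0, 6, 13, 20, 29, 44, 48, 62]
Sum[0..2] = prefix[3] - prefix[0] = 20 - 0 = 20


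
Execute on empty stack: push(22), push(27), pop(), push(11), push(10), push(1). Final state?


push(22) -> [22]
push(27) -> [22, 27]
pop() returns 27 -> [22]
push(11) -> [22, 11]
push(10) -> [22, 11, 10]
push(1) -> [22, 11, 10, 1]
Final stack (bottom to top): [22, 11, 10, 1]


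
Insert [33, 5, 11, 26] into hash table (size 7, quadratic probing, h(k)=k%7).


Insertions: 33->slot 5; 5->slot 6; 11->slot 4; 26->slot 2
Table: [None, None, 26, None, 11, 33, 5]


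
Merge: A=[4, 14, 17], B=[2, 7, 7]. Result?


Compare heads, take smaller each step.
Merged: [2, 4, 7, 7, 14, 17]


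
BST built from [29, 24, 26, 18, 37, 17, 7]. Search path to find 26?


BST root = 29
Search for 26: compare at each node
Path: [29, 24, 26]


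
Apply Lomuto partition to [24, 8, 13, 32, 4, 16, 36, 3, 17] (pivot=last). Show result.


Elements <= 17 go left of pivot.
Result: [8, 13, 4, 16, 3, 17, 36, 24, 32], pivot at index 5


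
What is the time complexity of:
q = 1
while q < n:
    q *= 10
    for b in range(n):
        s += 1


Per nesting level: O(log n) * O(n) = O(n log n)
Complexity: O(n log n)


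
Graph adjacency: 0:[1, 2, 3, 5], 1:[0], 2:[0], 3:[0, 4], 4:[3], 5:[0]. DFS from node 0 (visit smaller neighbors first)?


DFS stack-based: start with [0]
Visit order: [0, 1, 2, 3, 4, 5]


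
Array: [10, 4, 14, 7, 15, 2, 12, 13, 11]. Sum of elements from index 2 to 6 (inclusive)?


Prefix sums: [0, 10, 14, 28, 35, 50, 52, 64, 77, 88]
Sum[2..6] = prefix[7] - prefix[2] = 64 - 14 = 50


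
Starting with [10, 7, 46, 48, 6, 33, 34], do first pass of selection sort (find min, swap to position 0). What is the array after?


After one pass: [6, 7, 46, 48, 10, 33, 34]


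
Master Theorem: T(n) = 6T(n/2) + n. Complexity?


a=6, b=2, c=1. log_2(6)=2.585 > c=1. Case 1: O(n^log_b(a)) = O(n^2.585)
Complexity: O(n^2.585)


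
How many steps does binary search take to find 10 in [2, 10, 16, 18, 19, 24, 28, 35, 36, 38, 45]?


Search for 10:
[0,10] mid=5 arr[5]=24
[0,4] mid=2 arr[2]=16
[0,1] mid=0 arr[0]=2
[1,1] mid=1 arr[1]=10
Total: 4 comparisons


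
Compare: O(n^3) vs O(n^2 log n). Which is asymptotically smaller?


n^2 log n grows slower than cubic
O(n^2 log n) is asymptotically smaller; O(n^3) grows faster


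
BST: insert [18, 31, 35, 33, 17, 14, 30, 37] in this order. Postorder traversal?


Root = 18; build tree by BST insertion.
Postorder traversal: [14, 17, 30, 33, 37, 35, 31, 18]


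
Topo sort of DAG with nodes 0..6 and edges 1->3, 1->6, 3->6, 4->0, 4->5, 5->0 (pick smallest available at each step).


Kahn's algorithm, process smallest node first
Order: [1, 2, 3, 4, 5, 0, 6]


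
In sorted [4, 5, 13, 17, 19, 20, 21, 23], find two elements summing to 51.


Two pointers: lo=0, hi=7
No pair sums to 51


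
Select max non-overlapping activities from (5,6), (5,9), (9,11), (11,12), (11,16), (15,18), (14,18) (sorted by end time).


Greedy: pick earliest-ending, then skip overlaps.
Selected (4 activities): [(5, 6), (9, 11), (11, 12), (15, 18)]


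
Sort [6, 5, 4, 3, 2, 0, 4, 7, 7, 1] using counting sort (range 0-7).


Count array: [1, 1, 1, 1, 2, 1, 1, 2]
Reconstruct: [0, 1, 2, 3, 4, 4, 5, 6, 7, 7]


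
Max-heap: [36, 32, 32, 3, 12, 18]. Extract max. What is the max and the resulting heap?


Max = 36
Replace root with last, heapify down
Resulting heap: [32, 18, 32, 3, 12]


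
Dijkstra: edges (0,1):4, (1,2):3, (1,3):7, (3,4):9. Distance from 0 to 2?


Dijkstra from 0:
Distances: {0: 0, 1: 4, 2: 7, 3: 11, 4: 20}
Shortest distance to 2 = 7, path = [0, 1, 2]


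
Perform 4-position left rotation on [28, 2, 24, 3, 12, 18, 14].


Left rotate by 4: [12, 18, 14, 28, 2, 24, 3]


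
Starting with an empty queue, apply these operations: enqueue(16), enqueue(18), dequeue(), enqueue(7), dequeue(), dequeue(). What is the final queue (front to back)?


enqueue(16) -> [16]
enqueue(18) -> [16, 18]
dequeue() returns 16 -> [18]
enqueue(7) -> [18, 7]
dequeue() returns 18 -> [7]
dequeue() returns 7 -> []
Final queue (front to back): []


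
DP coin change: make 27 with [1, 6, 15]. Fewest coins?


dp[0]=0; dp[i]=1+min(dp[i-c] for c in coins)
...dp[22]=3, dp[23]=4, dp[24]=4, dp[25]=5, dp[26]=6, dp[27]=3
Minimum coins for 27 = 3


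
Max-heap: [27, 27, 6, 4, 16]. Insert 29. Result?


Append 29: [27, 27, 6, 4, 16, 29]
Bubble up: swap idx 5(29) with idx 2(6); swap idx 2(29) with idx 0(27)
Result: [29, 27, 27, 4, 16, 6]


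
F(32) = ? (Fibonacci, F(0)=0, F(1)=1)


F(n)=F(n-1)+F(n-2)
...F(30)=832040, F(31)=1346269, F(32)=2178309


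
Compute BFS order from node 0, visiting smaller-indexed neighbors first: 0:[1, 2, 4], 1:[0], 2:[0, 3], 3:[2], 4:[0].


BFS queue: start with [0]
Visit order: [0, 1, 2, 4, 3]


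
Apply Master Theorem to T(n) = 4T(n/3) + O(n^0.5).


a=4, b=3, c=0.5. log_3(4)=1.262 > c=0.5. Case 1: O(n^log_b(a)) = O(n^1.262)
Complexity: O(n^1.262)


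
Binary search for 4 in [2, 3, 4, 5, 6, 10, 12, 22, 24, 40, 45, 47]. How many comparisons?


Search for 4:
[0,11] mid=5 arr[5]=10
[0,4] mid=2 arr[2]=4
Total: 2 comparisons


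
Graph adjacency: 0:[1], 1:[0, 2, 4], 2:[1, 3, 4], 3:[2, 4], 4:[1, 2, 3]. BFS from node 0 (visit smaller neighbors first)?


BFS queue: start with [0]
Visit order: [0, 1, 2, 4, 3]


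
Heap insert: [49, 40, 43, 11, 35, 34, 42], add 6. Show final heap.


Append 6: [49, 40, 43, 11, 35, 34, 42, 6]
Bubble up: no swaps needed
Result: [49, 40, 43, 11, 35, 34, 42, 6]


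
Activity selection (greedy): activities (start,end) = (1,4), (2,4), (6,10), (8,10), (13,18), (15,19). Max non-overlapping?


Greedy: pick earliest-ending, then skip overlaps.
Selected (3 activities): [(1, 4), (6, 10), (13, 18)]


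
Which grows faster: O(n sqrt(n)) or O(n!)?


n^1.5 grows slower than factorial
O(n sqrt(n)) is asymptotically smaller; O(n!) grows faster


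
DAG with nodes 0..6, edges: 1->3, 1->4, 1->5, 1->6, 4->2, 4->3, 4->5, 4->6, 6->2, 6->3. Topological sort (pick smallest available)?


Kahn's algorithm, process smallest node first
Order: [0, 1, 4, 5, 6, 2, 3]


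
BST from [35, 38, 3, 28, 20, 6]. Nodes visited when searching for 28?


BST root = 35
Search for 28: compare at each node
Path: [35, 3, 28]


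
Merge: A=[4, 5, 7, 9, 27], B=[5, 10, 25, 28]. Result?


Compare heads, take smaller each step.
Merged: [4, 5, 5, 7, 9, 10, 25, 27, 28]


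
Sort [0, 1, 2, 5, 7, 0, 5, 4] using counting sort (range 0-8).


Count array: [2, 1, 1, 0, 1, 2, 0, 1, 0]
Reconstruct: [0, 0, 1, 2, 4, 5, 5, 7]


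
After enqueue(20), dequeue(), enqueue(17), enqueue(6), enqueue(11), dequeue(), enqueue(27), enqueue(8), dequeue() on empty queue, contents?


enqueue(20) -> [20]
dequeue() returns 20 -> []
enqueue(17) -> [17]
enqueue(6) -> [17, 6]
enqueue(11) -> [17, 6, 11]
dequeue() returns 17 -> [6, 11]
enqueue(27) -> [6, 11, 27]
enqueue(8) -> [6, 11, 27, 8]
dequeue() returns 6 -> [11, 27, 8]
Final queue (front to back): [11, 27, 8]


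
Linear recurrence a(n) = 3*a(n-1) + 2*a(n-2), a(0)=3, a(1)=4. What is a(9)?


Build bottom-up:
...a(7)=10022, a(8)=35694, a(9)=3*35694+2*10022=127126


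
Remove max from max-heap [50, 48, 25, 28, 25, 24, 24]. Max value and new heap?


Max = 50
Replace root with last, heapify down
Resulting heap: [48, 28, 25, 24, 25, 24]


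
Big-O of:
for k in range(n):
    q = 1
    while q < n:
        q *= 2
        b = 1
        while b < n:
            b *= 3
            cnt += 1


Per nesting level: O(n) * O(log n) * O(log n) = O(n (log n)^2)
Complexity: O(n (log n)^2)


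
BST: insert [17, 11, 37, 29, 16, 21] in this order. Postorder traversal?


Root = 17; build tree by BST insertion.
Postorder traversal: [16, 11, 21, 29, 37, 17]


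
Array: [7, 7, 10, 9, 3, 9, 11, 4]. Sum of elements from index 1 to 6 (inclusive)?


Prefix sums: [0, 7, 14, 24, 33, 36, 45, 56, 60]
Sum[1..6] = prefix[7] - prefix[1] = 56 - 7 = 49


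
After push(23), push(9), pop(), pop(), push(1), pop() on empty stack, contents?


push(23) -> [23]
push(9) -> [23, 9]
pop() returns 9 -> [23]
pop() returns 23 -> []
push(1) -> [1]
pop() returns 1 -> []
Final stack (bottom to top): []


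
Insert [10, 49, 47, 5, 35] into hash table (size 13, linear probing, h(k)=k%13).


Insertions: 10->slot 10; 49->slot 11; 47->slot 8; 5->slot 5; 35->slot 9
Table: [None, None, None, None, None, 5, None, None, 47, 35, 10, 49, None]


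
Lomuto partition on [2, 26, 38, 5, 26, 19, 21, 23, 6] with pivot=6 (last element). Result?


Elements <= 6 go left of pivot.
Result: [2, 5, 6, 26, 26, 19, 21, 23, 38], pivot at index 2


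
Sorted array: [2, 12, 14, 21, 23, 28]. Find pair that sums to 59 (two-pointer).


Two pointers: lo=0, hi=5
No pair sums to 59


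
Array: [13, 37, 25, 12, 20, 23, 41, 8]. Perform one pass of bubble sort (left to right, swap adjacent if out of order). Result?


After one pass: [13, 25, 12, 20, 23, 37, 8, 41]


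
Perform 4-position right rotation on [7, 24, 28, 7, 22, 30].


Right rotate by 4: [28, 7, 22, 30, 7, 24]


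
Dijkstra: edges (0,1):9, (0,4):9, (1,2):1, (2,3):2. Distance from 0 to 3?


Dijkstra from 0:
Distances: {0: 0, 1: 9, 2: 10, 3: 12, 4: 9}
Shortest distance to 3 = 12, path = [0, 1, 2, 3]


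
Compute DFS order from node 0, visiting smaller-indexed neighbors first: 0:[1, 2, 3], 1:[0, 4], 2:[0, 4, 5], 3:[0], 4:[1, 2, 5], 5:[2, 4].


DFS stack-based: start with [0]
Visit order: [0, 1, 4, 2, 5, 3]


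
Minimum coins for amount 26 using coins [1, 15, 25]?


dp[0]=0; dp[i]=1+min(dp[i-c] for c in coins)
...dp[21]=7, dp[22]=8, dp[23]=9, dp[24]=10, dp[25]=1, dp[26]=2
Minimum coins for 26 = 2


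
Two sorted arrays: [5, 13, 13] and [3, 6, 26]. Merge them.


Compare heads, take smaller each step.
Merged: [3, 5, 6, 13, 13, 26]


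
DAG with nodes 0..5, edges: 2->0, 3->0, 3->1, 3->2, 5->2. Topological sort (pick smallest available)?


Kahn's algorithm, process smallest node first
Order: [3, 1, 4, 5, 2, 0]


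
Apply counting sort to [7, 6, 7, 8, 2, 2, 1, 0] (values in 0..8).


Count array: [1, 1, 2, 0, 0, 0, 1, 2, 1]
Reconstruct: [0, 1, 2, 2, 6, 7, 7, 8]


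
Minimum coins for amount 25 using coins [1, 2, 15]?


dp[0]=0; dp[i]=1+min(dp[i-c] for c in coins)
...dp[20]=4, dp[21]=4, dp[22]=5, dp[23]=5, dp[24]=6, dp[25]=6
Minimum coins for 25 = 6


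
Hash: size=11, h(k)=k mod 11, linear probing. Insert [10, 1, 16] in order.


Insertions: 10->slot 10; 1->slot 1; 16->slot 5
Table: [None, 1, None, None, None, 16, None, None, None, None, 10]


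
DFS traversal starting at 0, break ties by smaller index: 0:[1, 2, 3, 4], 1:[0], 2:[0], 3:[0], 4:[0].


DFS stack-based: start with [0]
Visit order: [0, 1, 2, 3, 4]


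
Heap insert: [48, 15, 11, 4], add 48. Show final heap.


Append 48: [48, 15, 11, 4, 48]
Bubble up: swap idx 4(48) with idx 1(15)
Result: [48, 48, 11, 4, 15]


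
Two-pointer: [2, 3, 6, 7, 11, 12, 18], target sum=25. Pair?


Two pointers: lo=0, hi=6
Found pair: (7, 18) summing to 25


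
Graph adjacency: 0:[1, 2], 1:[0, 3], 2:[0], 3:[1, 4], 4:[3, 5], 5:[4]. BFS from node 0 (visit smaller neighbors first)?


BFS queue: start with [0]
Visit order: [0, 1, 2, 3, 4, 5]


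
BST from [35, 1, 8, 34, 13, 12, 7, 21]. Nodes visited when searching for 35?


BST root = 35
Search for 35: compare at each node
Path: [35]


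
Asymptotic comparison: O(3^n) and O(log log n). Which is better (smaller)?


double-logarithmic grows slower than exponential (base 3)
O(log log n) is asymptotically smaller; O(3^n) grows faster


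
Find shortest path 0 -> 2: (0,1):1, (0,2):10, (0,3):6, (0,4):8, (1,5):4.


Dijkstra from 0:
Distances: {0: 0, 1: 1, 2: 10, 3: 6, 4: 8, 5: 5}
Shortest distance to 2 = 10, path = [0, 2]


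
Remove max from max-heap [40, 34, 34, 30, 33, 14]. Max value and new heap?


Max = 40
Replace root with last, heapify down
Resulting heap: [34, 33, 34, 30, 14]


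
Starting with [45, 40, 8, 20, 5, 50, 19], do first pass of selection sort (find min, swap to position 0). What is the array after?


After one pass: [5, 40, 8, 20, 45, 50, 19]


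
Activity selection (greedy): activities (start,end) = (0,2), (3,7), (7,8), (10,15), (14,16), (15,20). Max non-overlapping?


Greedy: pick earliest-ending, then skip overlaps.
Selected (5 activities): [(0, 2), (3, 7), (7, 8), (10, 15), (15, 20)]


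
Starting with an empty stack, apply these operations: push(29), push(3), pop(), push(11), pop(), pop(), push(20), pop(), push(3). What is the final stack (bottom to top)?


push(29) -> [29]
push(3) -> [29, 3]
pop() returns 3 -> [29]
push(11) -> [29, 11]
pop() returns 11 -> [29]
pop() returns 29 -> []
push(20) -> [20]
pop() returns 20 -> []
push(3) -> [3]
Final stack (bottom to top): [3]


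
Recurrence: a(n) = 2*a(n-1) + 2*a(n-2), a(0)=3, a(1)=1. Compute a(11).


Build bottom-up:
...a(9)=7824, a(10)=21376, a(11)=2*21376+2*7824=58400


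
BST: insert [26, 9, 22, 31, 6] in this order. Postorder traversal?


Root = 26; build tree by BST insertion.
Postorder traversal: [6, 22, 9, 31, 26]


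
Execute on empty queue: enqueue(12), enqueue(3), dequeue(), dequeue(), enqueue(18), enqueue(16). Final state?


enqueue(12) -> [12]
enqueue(3) -> [12, 3]
dequeue() returns 12 -> [3]
dequeue() returns 3 -> []
enqueue(18) -> [18]
enqueue(16) -> [18, 16]
Final queue (front to back): [18, 16]


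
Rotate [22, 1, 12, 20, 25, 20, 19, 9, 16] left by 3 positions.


Left rotate by 3: [20, 25, 20, 19, 9, 16, 22, 1, 12]


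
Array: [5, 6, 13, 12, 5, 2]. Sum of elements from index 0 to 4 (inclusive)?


Prefix sums: [0, 5, 11, 24, 36, 41, 43]
Sum[0..4] = prefix[5] - prefix[0] = 41 - 0 = 41


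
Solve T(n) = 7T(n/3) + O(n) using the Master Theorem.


a=7, b=3, c=1. log_3(7)=1.771 > c=1. Case 1: O(n^log_b(a)) = O(n^1.771)
Complexity: O(n^1.771)


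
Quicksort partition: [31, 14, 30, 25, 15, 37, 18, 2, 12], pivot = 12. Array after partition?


Elements <= 12 go left of pivot.
Result: [2, 12, 30, 25, 15, 37, 18, 31, 14], pivot at index 1


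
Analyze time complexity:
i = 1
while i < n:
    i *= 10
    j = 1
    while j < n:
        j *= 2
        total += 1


Per nesting level: O(log n) * O(log n) = O((log n)^2)
Complexity: O((log n)^2)


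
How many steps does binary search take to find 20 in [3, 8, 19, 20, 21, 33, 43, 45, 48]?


Search for 20:
[0,8] mid=4 arr[4]=21
[0,3] mid=1 arr[1]=8
[2,3] mid=2 arr[2]=19
[3,3] mid=3 arr[3]=20
Total: 4 comparisons


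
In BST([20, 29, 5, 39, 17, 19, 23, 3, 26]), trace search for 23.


BST root = 20
Search for 23: compare at each node
Path: [20, 29, 23]


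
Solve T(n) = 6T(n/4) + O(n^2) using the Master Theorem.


a=6, b=4, c=2. log_4(6)=1.292 < c=2. Case 3: O(n^c) = O(n^2)
Complexity: O(n^2)


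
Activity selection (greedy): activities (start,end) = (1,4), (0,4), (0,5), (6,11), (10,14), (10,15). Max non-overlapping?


Greedy: pick earliest-ending, then skip overlaps.
Selected (2 activities): [(1, 4), (6, 11)]


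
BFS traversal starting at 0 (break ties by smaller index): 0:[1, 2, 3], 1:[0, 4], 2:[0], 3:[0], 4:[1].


BFS queue: start with [0]
Visit order: [0, 1, 2, 3, 4]


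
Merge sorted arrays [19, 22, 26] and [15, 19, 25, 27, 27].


Compare heads, take smaller each step.
Merged: [15, 19, 19, 22, 25, 26, 27, 27]


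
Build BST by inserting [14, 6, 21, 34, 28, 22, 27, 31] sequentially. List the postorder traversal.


Root = 14; build tree by BST insertion.
Postorder traversal: [6, 27, 22, 31, 28, 34, 21, 14]


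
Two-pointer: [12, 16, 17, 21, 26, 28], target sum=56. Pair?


Two pointers: lo=0, hi=5
No pair sums to 56


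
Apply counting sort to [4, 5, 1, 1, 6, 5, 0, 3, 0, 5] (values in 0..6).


Count array: [2, 2, 0, 1, 1, 3, 1]
Reconstruct: [0, 0, 1, 1, 3, 4, 5, 5, 5, 6]


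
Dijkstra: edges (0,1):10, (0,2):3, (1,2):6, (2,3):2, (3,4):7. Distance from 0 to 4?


Dijkstra from 0:
Distances: {0: 0, 1: 9, 2: 3, 3: 5, 4: 12}
Shortest distance to 4 = 12, path = [0, 2, 3, 4]


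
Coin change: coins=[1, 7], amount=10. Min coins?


dp[0]=0; dp[i]=1+min(dp[i-c] for c in coins)
...dp[5]=5, dp[6]=6, dp[7]=1, dp[8]=2, dp[9]=3, dp[10]=4
Minimum coins for 10 = 4


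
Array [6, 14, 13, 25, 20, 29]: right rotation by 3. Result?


Right rotate by 3: [25, 20, 29, 6, 14, 13]


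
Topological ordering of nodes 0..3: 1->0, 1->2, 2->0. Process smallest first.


Kahn's algorithm, process smallest node first
Order: [1, 2, 0, 3]


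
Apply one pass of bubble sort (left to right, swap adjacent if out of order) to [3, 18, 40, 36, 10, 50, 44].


After one pass: [3, 18, 36, 10, 40, 44, 50]


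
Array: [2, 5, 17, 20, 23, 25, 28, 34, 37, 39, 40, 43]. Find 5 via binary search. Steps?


Search for 5:
[0,11] mid=5 arr[5]=25
[0,4] mid=2 arr[2]=17
[0,1] mid=0 arr[0]=2
[1,1] mid=1 arr[1]=5
Total: 4 comparisons


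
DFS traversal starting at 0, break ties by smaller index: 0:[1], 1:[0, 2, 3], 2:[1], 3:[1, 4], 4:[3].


DFS stack-based: start with [0]
Visit order: [0, 1, 2, 3, 4]


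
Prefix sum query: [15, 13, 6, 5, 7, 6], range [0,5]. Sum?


Prefix sums: [0, 15, 28, 34, 39, 46, 52]
Sum[0..5] = prefix[6] - prefix[0] = 52 - 0 = 52


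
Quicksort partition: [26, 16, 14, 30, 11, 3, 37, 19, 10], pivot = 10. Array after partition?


Elements <= 10 go left of pivot.
Result: [3, 10, 14, 30, 11, 26, 37, 19, 16], pivot at index 1


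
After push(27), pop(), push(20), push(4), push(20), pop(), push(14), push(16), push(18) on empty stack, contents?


push(27) -> [27]
pop() returns 27 -> []
push(20) -> [20]
push(4) -> [20, 4]
push(20) -> [20, 4, 20]
pop() returns 20 -> [20, 4]
push(14) -> [20, 4, 14]
push(16) -> [20, 4, 14, 16]
push(18) -> [20, 4, 14, 16, 18]
Final stack (bottom to top): [20, 4, 14, 16, 18]


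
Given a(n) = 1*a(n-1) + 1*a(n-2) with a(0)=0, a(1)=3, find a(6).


Build bottom-up:
...a(4)=9, a(5)=15, a(6)=1*15+1*9=24


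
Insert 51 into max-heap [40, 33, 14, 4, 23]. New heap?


Append 51: [40, 33, 14, 4, 23, 51]
Bubble up: swap idx 5(51) with idx 2(14); swap idx 2(51) with idx 0(40)
Result: [51, 33, 40, 4, 23, 14]


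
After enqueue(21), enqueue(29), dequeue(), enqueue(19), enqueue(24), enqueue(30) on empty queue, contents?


enqueue(21) -> [21]
enqueue(29) -> [21, 29]
dequeue() returns 21 -> [29]
enqueue(19) -> [29, 19]
enqueue(24) -> [29, 19, 24]
enqueue(30) -> [29, 19, 24, 30]
Final queue (front to back): [29, 19, 24, 30]


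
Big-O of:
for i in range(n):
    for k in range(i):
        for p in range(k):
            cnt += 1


Per nesting level: O(n) * O(n) [triangular over i] * O(n) [triangular over k] = O(n^3)
Complexity: O(n^3)


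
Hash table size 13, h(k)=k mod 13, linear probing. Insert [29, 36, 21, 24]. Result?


Insertions: 29->slot 3; 36->slot 10; 21->slot 8; 24->slot 11
Table: [None, None, None, 29, None, None, None, None, 21, None, 36, 24, None]


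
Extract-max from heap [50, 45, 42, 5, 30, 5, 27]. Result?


Max = 50
Replace root with last, heapify down
Resulting heap: [45, 30, 42, 5, 27, 5]


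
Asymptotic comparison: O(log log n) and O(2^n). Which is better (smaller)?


double-logarithmic grows slower than exponential
O(log log n) is asymptotically smaller; O(2^n) grows faster


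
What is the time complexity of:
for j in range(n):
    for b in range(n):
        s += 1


Per nesting level: O(n) * O(n) = O(n^2)
Complexity: O(n^2)


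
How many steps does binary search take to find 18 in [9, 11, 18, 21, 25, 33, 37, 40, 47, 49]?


Search for 18:
[0,9] mid=4 arr[4]=25
[0,3] mid=1 arr[1]=11
[2,3] mid=2 arr[2]=18
Total: 3 comparisons


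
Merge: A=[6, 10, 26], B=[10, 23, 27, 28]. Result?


Compare heads, take smaller each step.
Merged: [6, 10, 10, 23, 26, 27, 28]


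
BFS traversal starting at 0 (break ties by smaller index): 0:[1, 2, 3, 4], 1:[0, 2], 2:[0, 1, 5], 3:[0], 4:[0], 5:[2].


BFS queue: start with [0]
Visit order: [0, 1, 2, 3, 4, 5]


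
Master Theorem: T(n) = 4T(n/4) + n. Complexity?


a=4, b=4, c=1. log_4(4)=1 = c=1. Case 2: O(n^c log n) = O(n log n)
Complexity: O(n log n)


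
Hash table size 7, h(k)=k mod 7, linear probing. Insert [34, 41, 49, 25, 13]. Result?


Insertions: 34->slot 6; 41->slot 0; 49->slot 1; 25->slot 4; 13->slot 2
Table: [41, 49, 13, None, 25, None, 34]


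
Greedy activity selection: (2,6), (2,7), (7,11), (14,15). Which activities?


Greedy: pick earliest-ending, then skip overlaps.
Selected (3 activities): [(2, 6), (7, 11), (14, 15)]


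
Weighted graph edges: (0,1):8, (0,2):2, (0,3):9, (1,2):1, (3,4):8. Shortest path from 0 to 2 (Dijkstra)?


Dijkstra from 0:
Distances: {0: 0, 1: 3, 2: 2, 3: 9, 4: 17}
Shortest distance to 2 = 2, path = [0, 2]


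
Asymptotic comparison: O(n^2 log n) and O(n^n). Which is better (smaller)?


n^2 log n grows slower than n^n
O(n^2 log n) is asymptotically smaller; O(n^n) grows faster


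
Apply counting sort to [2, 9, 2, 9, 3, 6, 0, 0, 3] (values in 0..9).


Count array: [2, 0, 2, 2, 0, 0, 1, 0, 0, 2]
Reconstruct: [0, 0, 2, 2, 3, 3, 6, 9, 9]


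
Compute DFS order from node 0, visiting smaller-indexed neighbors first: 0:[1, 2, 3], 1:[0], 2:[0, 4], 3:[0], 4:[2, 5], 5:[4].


DFS stack-based: start with [0]
Visit order: [0, 1, 2, 4, 5, 3]


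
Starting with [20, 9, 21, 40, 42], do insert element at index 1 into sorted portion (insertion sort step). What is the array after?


After one pass: [9, 20, 21, 40, 42]


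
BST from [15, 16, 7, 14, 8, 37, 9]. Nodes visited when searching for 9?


BST root = 15
Search for 9: compare at each node
Path: [15, 7, 14, 8, 9]


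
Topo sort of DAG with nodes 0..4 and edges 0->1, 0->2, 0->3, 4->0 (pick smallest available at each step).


Kahn's algorithm, process smallest node first
Order: [4, 0, 1, 2, 3]


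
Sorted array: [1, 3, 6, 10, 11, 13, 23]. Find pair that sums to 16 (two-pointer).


Two pointers: lo=0, hi=6
Found pair: (3, 13) summing to 16


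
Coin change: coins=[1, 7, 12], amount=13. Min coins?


dp[0]=0; dp[i]=1+min(dp[i-c] for c in coins)
...dp[8]=2, dp[9]=3, dp[10]=4, dp[11]=5, dp[12]=1, dp[13]=2
Minimum coins for 13 = 2


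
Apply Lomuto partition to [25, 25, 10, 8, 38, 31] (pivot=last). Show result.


Elements <= 31 go left of pivot.
Result: [25, 25, 10, 8, 31, 38], pivot at index 4


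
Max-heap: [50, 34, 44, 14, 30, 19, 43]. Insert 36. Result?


Append 36: [50, 34, 44, 14, 30, 19, 43, 36]
Bubble up: swap idx 7(36) with idx 3(14); swap idx 3(36) with idx 1(34)
Result: [50, 36, 44, 34, 30, 19, 43, 14]


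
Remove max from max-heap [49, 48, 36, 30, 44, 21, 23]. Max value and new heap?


Max = 49
Replace root with last, heapify down
Resulting heap: [48, 44, 36, 30, 23, 21]


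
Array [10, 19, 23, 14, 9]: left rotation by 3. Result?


Left rotate by 3: [14, 9, 10, 19, 23]


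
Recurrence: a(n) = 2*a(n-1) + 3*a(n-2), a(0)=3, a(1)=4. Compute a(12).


Build bottom-up:
...a(10)=103337, a(11)=310006, a(12)=2*310006+3*103337=930023


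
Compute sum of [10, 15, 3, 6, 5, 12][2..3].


Prefix sums: [0, 10, 25, 28, 34, 39, 51]
Sum[2..3] = prefix[4] - prefix[2] = 34 - 25 = 9


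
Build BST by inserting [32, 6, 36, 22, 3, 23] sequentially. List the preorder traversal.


Root = 32; build tree by BST insertion.
Preorder traversal: [32, 6, 3, 22, 23, 36]


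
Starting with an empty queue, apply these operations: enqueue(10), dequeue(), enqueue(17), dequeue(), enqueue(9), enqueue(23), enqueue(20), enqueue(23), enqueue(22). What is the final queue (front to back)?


enqueue(10) -> [10]
dequeue() returns 10 -> []
enqueue(17) -> [17]
dequeue() returns 17 -> []
enqueue(9) -> [9]
enqueue(23) -> [9, 23]
enqueue(20) -> [9, 23, 20]
enqueue(23) -> [9, 23, 20, 23]
enqueue(22) -> [9, 23, 20, 23, 22]
Final queue (front to back): [9, 23, 20, 23, 22]


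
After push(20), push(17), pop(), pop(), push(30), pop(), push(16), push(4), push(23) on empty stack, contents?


push(20) -> [20]
push(17) -> [20, 17]
pop() returns 17 -> [20]
pop() returns 20 -> []
push(30) -> [30]
pop() returns 30 -> []
push(16) -> [16]
push(4) -> [16, 4]
push(23) -> [16, 4, 23]
Final stack (bottom to top): [16, 4, 23]
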